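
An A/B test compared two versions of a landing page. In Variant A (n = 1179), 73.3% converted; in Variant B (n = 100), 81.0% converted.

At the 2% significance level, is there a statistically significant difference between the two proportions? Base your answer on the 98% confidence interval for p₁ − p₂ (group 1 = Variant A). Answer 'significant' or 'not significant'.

not significant

SE₁ = √(p̂₁(1−p̂₁)/n₁) = √(0.7330·0.2670/1179) = 0.01288; SE₂ = √(0.8100·0.1900/100) = 0.03923.
Independent samples: SE of the difference = √(SE₁² + SE₂²) = √(0.0001658944 + 0.0015389929) = 0.04129.
z* for 98% confidence is 2.326, so the margin of error is 2.326 × 0.04129 = 0.09604.
Point estimate p̂₁ − p̂₂ = 0.7330 − 0.8100 = -0.0770.
-0.0770 ± 0.09604 → (-0.17304, 0.01904).
The interval (-0.17304, 0.01904) contains 0, so the difference is not significant.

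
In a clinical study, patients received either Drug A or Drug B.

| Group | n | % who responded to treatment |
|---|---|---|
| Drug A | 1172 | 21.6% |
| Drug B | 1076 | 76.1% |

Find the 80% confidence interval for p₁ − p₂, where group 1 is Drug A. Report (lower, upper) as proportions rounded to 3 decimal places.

(-0.568, -0.522)

SE₁ = √(p̂₁(1−p̂₁)/n₁) = √(0.2160·0.7840/1172) = 0.01202; SE₂ = √(0.7610·0.2390/1076) = 0.01300.
Independent samples: SE of the difference = √(SE₁² + SE₂²) = √(0.0001444804 + 0.000169) = 0.01771.
z* for 80% confidence is 1.282, so the margin of error is 1.282 × 0.01771 = 0.02270.
Point estimate p̂₁ − p̂₂ = 0.2160 − 0.7610 = -0.5450.
-0.5450 ± 0.02270 → (-0.568, -0.522).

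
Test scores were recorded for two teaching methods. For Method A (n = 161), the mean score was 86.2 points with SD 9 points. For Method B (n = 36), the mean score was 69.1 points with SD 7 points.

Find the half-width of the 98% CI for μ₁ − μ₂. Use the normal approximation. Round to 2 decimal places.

3.18

Per-group SEs: s₁/√n₁ = 9/√161 = 0.7093, s₂/√n₂ = 7/√36 = 1.1667.
Unpooled SE of the difference: √(0.50310649 + 1.36118889) = 1.3654.
Margin of error = z* · SE = 2.326 × 1.3654 = 3.1759.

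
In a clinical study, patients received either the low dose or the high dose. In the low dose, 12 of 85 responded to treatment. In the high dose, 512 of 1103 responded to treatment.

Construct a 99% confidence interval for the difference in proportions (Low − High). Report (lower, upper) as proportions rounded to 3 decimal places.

(-0.428, -0.218)

Sample proportions: 12/85 = 0.1412, 512/1103 = 0.4642.
Each SE is √(p̂(1−p̂)/n): √(0.1412·0.8588/85) = 0.03777 and √(0.4642·0.5358/1103) = 0.01502.
SE(p̂₁ − p̂₂) = √(SE₁² + SE₂²) = √(0.0014265729 + 0.0002256004) = 0.04065, since the two samples are independent.
At 99% confidence z* = 2.576; margin = 2.576 × 0.04065 = 0.10471.
The difference is 0.1412 − 0.4642 = -0.3230, so the interval is -0.3230 ± 0.10471 = (-0.428, -0.218).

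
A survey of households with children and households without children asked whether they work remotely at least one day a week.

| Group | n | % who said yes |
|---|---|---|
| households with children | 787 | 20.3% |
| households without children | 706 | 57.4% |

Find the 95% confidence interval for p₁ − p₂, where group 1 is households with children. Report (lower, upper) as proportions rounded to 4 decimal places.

The two standard errors are √(0.2030×0.7970/787) = 0.01434 and √(0.5740×0.4260/706) = 0.01861.
Because the samples are independent, SE_diff = √(0.01434² + 0.01861²) = 0.02349.
Using z* = 1.960 for 95%, ME = 1.960 × 0.02349 = 0.04604.
p̂₁ − p̂₂ = -0.3710; interval -0.3710 ± 0.04604 gives (-0.4170, -0.3250).

(-0.4170, -0.3250)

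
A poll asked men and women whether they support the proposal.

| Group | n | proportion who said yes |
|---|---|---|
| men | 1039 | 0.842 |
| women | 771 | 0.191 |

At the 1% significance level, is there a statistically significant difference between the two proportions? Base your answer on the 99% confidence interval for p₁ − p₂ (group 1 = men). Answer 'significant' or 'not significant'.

significant

The two standard errors are √(0.8420×0.1580/1039) = 0.01132 and √(0.1910×0.8090/771) = 0.01416.
Because the samples are independent, SE_diff = √(0.01132² + 0.01416²) = 0.01813.
Using z* = 2.576 for 99%, ME = 2.576 × 0.01813 = 0.04670.
p̂₁ − p̂₂ = 0.6510; interval 0.6510 ± 0.04670 gives (0.60430, 0.69770).
The interval (0.60430, 0.69770) does not contain 0, so the difference is significant.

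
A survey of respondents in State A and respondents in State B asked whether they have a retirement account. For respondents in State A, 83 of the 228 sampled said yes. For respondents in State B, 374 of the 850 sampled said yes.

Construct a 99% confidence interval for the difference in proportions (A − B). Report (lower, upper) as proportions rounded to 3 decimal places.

(-0.169, 0.017)

First, p̂₁ = 83/228 = 0.3640; p̂₂ = 374/850 = 0.4400.
The two standard errors are √(0.3640×0.6360/228) = 0.03186 and √(0.4400×0.5600/850) = 0.01703.
Because the samples are independent, SE_diff = √(0.03186² + 0.01703²) = 0.03613.
Using z* = 2.576 for 99%, ME = 2.576 × 0.03613 = 0.09307.
p̂₁ − p̂₂ = -0.0760; interval -0.0760 ± 0.09307 gives (-0.169, 0.017).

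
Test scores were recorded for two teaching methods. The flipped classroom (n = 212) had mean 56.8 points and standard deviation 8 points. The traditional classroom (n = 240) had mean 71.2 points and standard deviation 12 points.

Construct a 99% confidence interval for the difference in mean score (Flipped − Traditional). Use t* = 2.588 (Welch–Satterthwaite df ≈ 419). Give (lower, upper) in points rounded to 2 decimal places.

(-16.86, -11.94)

Per-group SEs: s₁/√n₁ = 8/√212 = 0.5494, s₂/√n₂ = 12/√240 = 0.7746.
Unpooled SE of the difference: √(0.30184036 + 0.60000516) = 0.9497.
Margin of error = t* · SE = 2.588 × 0.9497 = 2.4578.
x̄₁ − x̄₂ = 56.8 − 71.2 = -14.4000.
CI: -14.4000 ± 2.4578 = (-16.86, -11.94).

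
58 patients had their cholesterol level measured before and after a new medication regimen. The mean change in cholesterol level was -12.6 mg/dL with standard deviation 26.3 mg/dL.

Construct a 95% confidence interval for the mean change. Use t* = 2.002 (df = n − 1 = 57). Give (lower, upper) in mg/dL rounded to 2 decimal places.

This is a matched-pairs design, so SE = s_d/√n = 26.3/√58 = 3.4534.
Margin = 2.002 × 3.4534 = 6.9137; the interval is -12.6 ± 6.9137 = (-19.51, -5.69).

(-19.51, -5.69)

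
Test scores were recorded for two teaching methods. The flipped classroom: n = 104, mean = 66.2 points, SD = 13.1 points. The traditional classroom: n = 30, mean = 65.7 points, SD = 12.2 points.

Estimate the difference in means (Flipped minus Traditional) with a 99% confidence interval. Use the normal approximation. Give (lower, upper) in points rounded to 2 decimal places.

Per-group SEs: s₁/√n₁ = 13.1/√104 = 1.2846, s₂/√n₂ = 12.2/√30 = 2.2274.
Unpooled SE of the difference: √(1.65019716 + 4.96131076) = 2.5713.
Margin of error = z* · SE = 2.576 × 2.5713 = 6.6237.
x̄₁ − x̄₂ = 66.2 − 65.7 = 0.5000.
CI: 0.5000 ± 6.6237 = (-6.12, 7.12).

(-6.12, 7.12)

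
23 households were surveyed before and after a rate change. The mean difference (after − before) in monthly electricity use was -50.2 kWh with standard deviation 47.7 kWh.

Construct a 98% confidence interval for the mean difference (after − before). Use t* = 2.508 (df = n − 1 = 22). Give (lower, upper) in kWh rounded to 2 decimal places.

This is a matched-pairs design, so SE = s_d/√n = 47.7/√23 = 9.9461.
Margin = 2.508 × 9.9461 = 24.9448; the interval is -50.2 ± 24.9448 = (-75.14, -25.26).

(-75.14, -25.26)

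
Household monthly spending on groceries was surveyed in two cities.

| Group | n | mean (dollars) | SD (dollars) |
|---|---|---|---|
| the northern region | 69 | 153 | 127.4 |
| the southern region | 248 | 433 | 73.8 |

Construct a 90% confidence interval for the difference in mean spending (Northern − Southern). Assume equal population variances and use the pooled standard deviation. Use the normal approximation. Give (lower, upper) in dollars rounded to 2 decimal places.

Pooled variance s_p² = [68·127.4² + 247·73.8²] / (69+248−2) = 7774.4837, so s_p = 88.1730.
SE_diff = s_p·√(1/n₁ + 1/n₂) = 88.1730·√(1/69 + 1/248) = 12.0009.
z* = 1.645; margin = 1.645 × 12.0009 = 19.7415.
Difference = 153 − 433 = -280.0000.
-280.0000 ± 19.7415 → (-299.74, -260.26).

(-299.74, -260.26)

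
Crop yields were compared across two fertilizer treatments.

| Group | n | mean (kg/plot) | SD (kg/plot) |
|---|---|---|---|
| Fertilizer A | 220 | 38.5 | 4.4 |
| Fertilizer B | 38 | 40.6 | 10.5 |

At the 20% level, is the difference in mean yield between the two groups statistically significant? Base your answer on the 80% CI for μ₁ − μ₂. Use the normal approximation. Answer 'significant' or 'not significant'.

not significant

Standard errors of each mean: 4.4/√220 = 0.2966 and 10.5/√38 = 1.7033.
SE(x̄₁ − x̄₂) = √(0.2966² + 1.7033²) = 1.7289 for independent samples with unequal variances.
With z* = 1.282, the margin is 1.282 × 1.7289 = 2.2164.
x̄₁ − x̄₂ = 38.5 − 40.6 = -2.1000; the interval is -2.1000 ± 2.2164 = (-4.3164, 0.1164).
The interval (-4.3164, 0.1164) contains 0, so the difference is not significant.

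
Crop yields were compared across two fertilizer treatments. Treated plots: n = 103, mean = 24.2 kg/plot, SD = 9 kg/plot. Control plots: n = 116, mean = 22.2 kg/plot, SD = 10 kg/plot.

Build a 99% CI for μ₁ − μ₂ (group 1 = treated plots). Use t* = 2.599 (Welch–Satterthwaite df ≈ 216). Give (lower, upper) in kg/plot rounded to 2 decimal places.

(-1.34, 5.34)

Standard errors of each mean: 9/√103 = 0.8868 and 10/√116 = 0.9285.
SE(x̄₁ − x̄₂) = √(0.8868² + 0.9285²) = 1.2839 for independent samples with unequal variances.
With t* = 2.599, the margin is 2.599 × 1.2839 = 3.3369.
x̄₁ − x̄₂ = 24.2 − 22.2 = 2.0000; the interval is 2.0000 ± 3.3369 = (-1.34, 5.34).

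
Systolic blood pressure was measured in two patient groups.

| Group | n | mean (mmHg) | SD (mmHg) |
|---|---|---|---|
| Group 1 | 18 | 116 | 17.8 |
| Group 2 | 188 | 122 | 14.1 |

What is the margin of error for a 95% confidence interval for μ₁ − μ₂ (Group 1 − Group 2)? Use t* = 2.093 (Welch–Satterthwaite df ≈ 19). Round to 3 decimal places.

Standard errors of each mean: 17.8/√18 = 4.1955 and 14.1/√188 = 1.0283.
SE(x̄₁ − x̄₂) = √(4.1955² + 1.0283²) = 4.3197 for independent samples with unequal variances.
With t* = 2.093, the margin is 2.093 × 4.3197 = 9.0411.

9.041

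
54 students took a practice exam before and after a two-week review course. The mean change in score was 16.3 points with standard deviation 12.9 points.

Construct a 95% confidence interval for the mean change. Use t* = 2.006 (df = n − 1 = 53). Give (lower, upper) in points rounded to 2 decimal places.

(12.78, 19.82)

Paired design: SE = s_d/√n = 12.9/√54 = 1.7555.
t* = 2.006; margin of error = 2.006 × 1.7555 = 3.5215.
16.3 ± 3.5215 → (12.78, 19.82).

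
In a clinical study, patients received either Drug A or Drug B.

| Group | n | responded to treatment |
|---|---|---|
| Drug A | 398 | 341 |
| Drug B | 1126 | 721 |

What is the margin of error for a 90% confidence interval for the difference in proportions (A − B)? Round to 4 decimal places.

0.0373

Sample proportions: 341/398 = 0.8568, 721/1126 = 0.6403.
Each SE is √(p̂(1−p̂)/n): √(0.8568·0.1432/398) = 0.01756 and √(0.6403·0.3597/1126) = 0.01430.
SE(p̂₁ − p̂₂) = √(SE₁² + SE₂²) = √(0.0003083536 + 0.00020449) = 0.02265, since the two samples are independent.
At 90% confidence z* = 1.645; margin = 1.645 × 0.02265 = 0.03726.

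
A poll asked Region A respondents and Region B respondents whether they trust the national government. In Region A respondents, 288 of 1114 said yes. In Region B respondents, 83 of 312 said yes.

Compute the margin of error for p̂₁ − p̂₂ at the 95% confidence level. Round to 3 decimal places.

0.055

p̂₁ = 288/1114 = 0.2585 and p̂₂ = 83/312 = 0.2660.
SE₁ = √(p̂₁(1−p̂₁)/n₁) = √(0.2585·0.7415/1114) = 0.01312; SE₂ = √(0.2660·0.7340/312) = 0.02502.
Independent samples: SE of the difference = √(SE₁² + SE₂²) = √(0.0001721344 + 0.0006260004) = 0.02825.
z* for 95% confidence is 1.960, so the margin of error is 1.960 × 0.02825 = 0.05537.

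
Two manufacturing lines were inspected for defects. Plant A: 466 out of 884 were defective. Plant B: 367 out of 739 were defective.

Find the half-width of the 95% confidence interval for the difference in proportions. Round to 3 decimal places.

First, p̂₁ = 466/884 = 0.5271; p̂₂ = 367/739 = 0.4966.
The two standard errors are √(0.5271×0.4729/884) = 0.01679 and √(0.4966×0.5034/739) = 0.01839.
Because the samples are independent, SE_diff = √(0.01679² + 0.01839²) = 0.02490.
Using z* = 1.960 for 95%, ME = 1.960 × 0.02490 = 0.04880.

0.049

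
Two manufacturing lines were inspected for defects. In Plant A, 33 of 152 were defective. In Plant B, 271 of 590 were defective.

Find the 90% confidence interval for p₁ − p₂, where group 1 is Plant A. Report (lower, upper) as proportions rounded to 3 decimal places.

(-0.307, -0.178)

Sample proportions: 33/152 = 0.2171, 271/590 = 0.4593.
Each SE is √(p̂(1−p̂)/n): √(0.2171·0.7829/152) = 0.03344 and √(0.4593·0.5407/590) = 0.02052.
SE(p̂₁ − p̂₂) = √(SE₁² + SE₂²) = √(0.0011182336 + 0.0004210704) = 0.03923, since the two samples are independent.
At 90% confidence z* = 1.645; margin = 1.645 × 0.03923 = 0.06453.
The difference is 0.2171 − 0.4593 = -0.2422, so the interval is -0.2422 ± 0.06453 = (-0.307, -0.178).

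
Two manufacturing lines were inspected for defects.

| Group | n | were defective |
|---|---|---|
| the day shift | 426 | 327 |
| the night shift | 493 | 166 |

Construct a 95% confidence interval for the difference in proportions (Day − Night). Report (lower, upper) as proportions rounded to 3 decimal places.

p̂₁ = 327/426 = 0.7676 and p̂₂ = 166/493 = 0.3367.
SE₁ = √(p̂₁(1−p̂₁)/n₁) = √(0.7676·0.2324/426) = 0.02046; SE₂ = √(0.3367·0.6633/493) = 0.02128.
Independent samples: SE of the difference = √(SE₁² + SE₂²) = √(0.0004186116 + 0.0004528384) = 0.02952.
z* for 95% confidence is 1.960, so the margin of error is 1.960 × 0.02952 = 0.05786.
Point estimate p̂₁ − p̂₂ = 0.7676 − 0.3367 = 0.4309.
0.4309 ± 0.05786 → (0.373, 0.489).

(0.373, 0.489)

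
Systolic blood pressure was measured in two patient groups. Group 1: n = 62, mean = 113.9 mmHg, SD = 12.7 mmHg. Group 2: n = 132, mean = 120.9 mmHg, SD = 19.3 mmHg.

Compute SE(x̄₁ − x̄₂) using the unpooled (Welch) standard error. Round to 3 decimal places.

2.329

Per-group SEs: s₁/√n₁ = 12.7/√62 = 1.6129, s₂/√n₂ = 19.3/√132 = 1.6798.
Unpooled SE of the difference: √(2.60144641 + 2.82172804) = 2.3288.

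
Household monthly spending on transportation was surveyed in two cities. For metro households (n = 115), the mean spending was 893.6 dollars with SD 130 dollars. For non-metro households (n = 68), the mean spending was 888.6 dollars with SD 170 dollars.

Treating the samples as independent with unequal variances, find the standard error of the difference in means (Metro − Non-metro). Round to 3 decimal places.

Per-group SEs: s₁/√n₁ = 130/√115 = 12.1226, s₂/√n₂ = 170/√68 = 20.6155.
Unpooled SE of the difference: √(146.95743076 + 424.99884025) = 23.9156.

23.916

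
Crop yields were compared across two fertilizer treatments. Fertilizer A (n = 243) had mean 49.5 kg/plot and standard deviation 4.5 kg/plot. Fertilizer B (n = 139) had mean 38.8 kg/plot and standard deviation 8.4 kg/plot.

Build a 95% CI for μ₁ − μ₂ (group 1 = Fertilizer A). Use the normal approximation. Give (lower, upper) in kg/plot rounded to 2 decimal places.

Standard errors of each mean: 4.5/√243 = 0.2887 and 8.4/√139 = 0.7125.
SE(x̄₁ − x̄₂) = √(0.2887² + 0.7125²) = 0.7688 for independent samples with unequal variances.
With z* = 1.960, the margin is 1.960 × 0.7688 = 1.5068.
x̄₁ − x̄₂ = 49.5 − 38.8 = 10.7000; the interval is 10.7000 ± 1.5068 = (9.19, 12.21).

(9.19, 12.21)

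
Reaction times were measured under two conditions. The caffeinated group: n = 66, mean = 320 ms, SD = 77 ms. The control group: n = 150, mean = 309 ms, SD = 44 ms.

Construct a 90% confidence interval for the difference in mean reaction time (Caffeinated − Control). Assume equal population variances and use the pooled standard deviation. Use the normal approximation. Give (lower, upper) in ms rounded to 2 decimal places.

s_p = √[((n₁−1)s₁² + (n₂−1)s₂²)/(n₁+n₂−2)] = √[(65·77² + 149·44²)/214] = 56.1144.
SE = 56.1144·√(1/66 + 1/150) = 8.2886.
With z* = 1.645, margin = 1.645 × 8.2886 = 13.6347.
x̄₁ − x̄₂ = 320 − 309 = 11.0000; interval 11.0000 ± 13.6347 = (-2.63, 24.63).

(-2.63, 24.63)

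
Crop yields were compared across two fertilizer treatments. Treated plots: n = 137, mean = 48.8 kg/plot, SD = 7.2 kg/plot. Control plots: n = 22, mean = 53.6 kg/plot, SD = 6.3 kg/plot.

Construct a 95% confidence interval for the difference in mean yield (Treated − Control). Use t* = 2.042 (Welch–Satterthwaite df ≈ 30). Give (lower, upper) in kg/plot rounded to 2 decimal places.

(-7.82, -1.78)

Standard errors of each mean: 7.2/√137 = 0.6151 and 6.3/√22 = 1.3432.
SE(x̄₁ − x̄₂) = √(0.6151² + 1.3432²) = 1.4773 for independent samples with unequal variances.
With t* = 2.042, the margin is 2.042 × 1.4773 = 3.0166.
x̄₁ − x̄₂ = 48.8 − 53.6 = -4.8000; the interval is -4.8000 ± 3.0166 = (-7.82, -1.78).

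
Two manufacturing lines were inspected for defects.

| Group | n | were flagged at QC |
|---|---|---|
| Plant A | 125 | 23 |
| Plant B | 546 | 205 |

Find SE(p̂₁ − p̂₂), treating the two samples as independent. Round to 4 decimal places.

0.0404

First, p̂₁ = 23/125 = 0.1840; p̂₂ = 205/546 = 0.3755.
The two standard errors are √(0.1840×0.8160/125) = 0.03466 and √(0.3755×0.6245/546) = 0.02072.
Because the samples are independent, SE_diff = √(0.03466² + 0.02072²) = 0.04038.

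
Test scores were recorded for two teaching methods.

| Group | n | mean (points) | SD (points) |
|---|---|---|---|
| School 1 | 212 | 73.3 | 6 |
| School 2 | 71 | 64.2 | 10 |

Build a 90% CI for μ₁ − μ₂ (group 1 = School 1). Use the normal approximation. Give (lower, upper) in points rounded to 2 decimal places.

Per-group SEs: s₁/√n₁ = 6/√212 = 0.4121, s₂/√n₂ = 10/√71 = 1.1868.
Unpooled SE of the difference: √(0.16982641 + 1.40849424) = 1.2563.
Margin of error = z* · SE = 1.645 × 1.2563 = 2.0666.
x̄₁ − x̄₂ = 73.3 − 64.2 = 9.1000.
CI: 9.1000 ± 2.0666 = (7.03, 11.17).

(7.03, 11.17)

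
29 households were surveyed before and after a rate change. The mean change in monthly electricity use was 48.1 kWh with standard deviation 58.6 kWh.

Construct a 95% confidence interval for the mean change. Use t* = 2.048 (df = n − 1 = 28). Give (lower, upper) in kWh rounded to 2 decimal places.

(25.81, 70.39)

This is a matched-pairs design, so SE = s_d/√n = 58.6/√29 = 10.8817.
Margin = 2.048 × 10.8817 = 22.2857; the interval is 48.1 ± 22.2857 = (25.81, 70.39).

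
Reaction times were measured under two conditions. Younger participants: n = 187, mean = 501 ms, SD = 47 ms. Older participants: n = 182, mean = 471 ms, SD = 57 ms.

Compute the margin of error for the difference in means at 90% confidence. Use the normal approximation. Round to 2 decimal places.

SE₁ = s₁/√n₁ = 47/√187 = 3.4370; SE₂ = 57/√182 = 4.2251.
Independent samples, unequal variances: SE_diff = √(SE₁² + SE₂²) = √(11.812969 + 17.85147001) = 5.4465.
z* = 1.645, so margin of error = 1.645 × 5.4465 = 8.9595.

8.96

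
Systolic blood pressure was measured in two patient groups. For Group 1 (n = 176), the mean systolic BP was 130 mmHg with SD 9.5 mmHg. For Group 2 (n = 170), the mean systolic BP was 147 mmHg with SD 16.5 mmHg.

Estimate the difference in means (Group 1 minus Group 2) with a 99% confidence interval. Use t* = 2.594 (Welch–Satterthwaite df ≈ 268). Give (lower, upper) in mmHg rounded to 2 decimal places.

Standard errors of each mean: 9.5/√176 = 0.7161 and 16.5/√170 = 1.2655.
SE(x̄₁ − x̄₂) = √(0.7161² + 1.2655²) = 1.4541 for independent samples with unequal variances.
With t* = 2.594, the margin is 2.594 × 1.4541 = 3.7719.
x̄₁ − x̄₂ = 130 − 147 = -17.0000; the interval is -17.0000 ± 3.7719 = (-20.77, -13.23).

(-20.77, -13.23)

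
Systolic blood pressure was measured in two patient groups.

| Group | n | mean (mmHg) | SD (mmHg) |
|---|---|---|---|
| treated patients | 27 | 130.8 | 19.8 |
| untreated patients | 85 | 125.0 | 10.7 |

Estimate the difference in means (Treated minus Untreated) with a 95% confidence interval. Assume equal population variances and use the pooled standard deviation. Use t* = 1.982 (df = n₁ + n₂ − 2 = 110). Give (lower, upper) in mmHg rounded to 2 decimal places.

Pooled variance s_p² = [26·19.8² + 84·10.7²] / (27+85−2) = 180.0927, so s_p = 13.4199.
SE_diff = s_p·√(1/n₁ + 1/n₂) = 13.4199·√(1/27 + 1/85) = 2.9646.
t* = 1.982; margin = 1.982 × 2.9646 = 5.8758.
Difference = 130.8 − 125.0 = 5.8000.
5.8000 ± 5.8758 → (-0.08, 11.68).

(-0.08, 11.68)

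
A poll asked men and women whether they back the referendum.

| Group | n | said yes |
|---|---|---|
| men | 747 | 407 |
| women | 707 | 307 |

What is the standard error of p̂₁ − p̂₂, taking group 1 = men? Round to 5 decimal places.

p̂₁ = 407/747 = 0.5448 and p̂₂ = 307/707 = 0.4342.
SE₁ = √(p̂₁(1−p̂₁)/n₁) = √(0.5448·0.4552/747) = 0.01822; SE₂ = √(0.4342·0.5658/707) = 0.01864.
Independent samples: SE of the difference = √(SE₁² + SE₂²) = √(0.0003319684 + 0.0003474496) = 0.02607.

0.02607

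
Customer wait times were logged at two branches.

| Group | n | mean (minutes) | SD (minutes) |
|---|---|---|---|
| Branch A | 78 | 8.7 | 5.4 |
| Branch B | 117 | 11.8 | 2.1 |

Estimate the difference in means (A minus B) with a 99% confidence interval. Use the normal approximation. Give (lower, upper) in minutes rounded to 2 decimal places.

(-4.75, -1.45)

SE₁ = s₁/√n₁ = 5.4/√78 = 0.6114; SE₂ = 2.1/√117 = 0.1941.
Independent samples, unequal variances: SE_diff = √(SE₁² + SE₂²) = √(0.37380996 + 0.03767481) = 0.6415.
z* = 2.576, so margin of error = 2.576 × 0.6415 = 1.6525.
Difference in means = 8.7 − 11.8 = -3.1000.
-3.1000 ± 1.6525 → (-4.75, -1.45).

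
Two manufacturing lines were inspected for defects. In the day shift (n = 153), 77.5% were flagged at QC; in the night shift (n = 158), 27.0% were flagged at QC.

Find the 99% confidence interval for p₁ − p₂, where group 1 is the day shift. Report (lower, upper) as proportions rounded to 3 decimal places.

(0.379, 0.631)

The two standard errors are √(0.7750×0.2250/153) = 0.03376 and √(0.2700×0.7300/158) = 0.03532.
Because the samples are independent, SE_diff = √(0.03376² + 0.03532²) = 0.04886.
Using z* = 2.576 for 99%, ME = 2.576 × 0.04886 = 0.12586.
p̂₁ − p̂₂ = 0.5050; interval 0.5050 ± 0.12586 gives (0.379, 0.631).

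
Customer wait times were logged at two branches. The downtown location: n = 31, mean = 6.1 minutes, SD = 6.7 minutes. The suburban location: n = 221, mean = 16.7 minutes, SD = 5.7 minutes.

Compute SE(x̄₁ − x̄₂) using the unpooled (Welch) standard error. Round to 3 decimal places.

Per-group SEs: s₁/√n₁ = 6.7/√31 = 1.2034, s₂/√n₂ = 5.7/√221 = 0.3834.
Unpooled SE of the difference: √(1.44817156 + 0.14699556) = 1.2630.

1.263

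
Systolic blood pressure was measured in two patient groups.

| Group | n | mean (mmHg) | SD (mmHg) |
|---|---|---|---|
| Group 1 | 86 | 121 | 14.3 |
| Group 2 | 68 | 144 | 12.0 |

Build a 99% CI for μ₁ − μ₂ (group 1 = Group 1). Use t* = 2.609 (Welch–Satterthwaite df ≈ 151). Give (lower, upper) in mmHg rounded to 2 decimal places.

Per-group SEs: s₁/√n₁ = 14.3/√86 = 1.5420, s₂/√n₂ = 12.0/√68 = 1.4552.
Unpooled SE of the difference: √(2.377764 + 2.11760704) = 2.1202.
Margin of error = t* · SE = 2.609 × 2.1202 = 5.5316.
x̄₁ − x̄₂ = 121 − 144 = -23.0000.
CI: -23.0000 ± 5.5316 = (-28.53, -17.47).

(-28.53, -17.47)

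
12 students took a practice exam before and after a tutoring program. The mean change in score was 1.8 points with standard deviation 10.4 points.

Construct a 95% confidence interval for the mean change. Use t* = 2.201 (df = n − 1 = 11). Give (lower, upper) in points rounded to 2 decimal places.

(-4.81, 8.41)

Paired design: SE = s_d/√n = 10.4/√12 = 3.0022.
t* = 2.201; margin of error = 2.201 × 3.0022 = 6.6078.
1.8 ± 6.6078 → (-4.81, 8.41).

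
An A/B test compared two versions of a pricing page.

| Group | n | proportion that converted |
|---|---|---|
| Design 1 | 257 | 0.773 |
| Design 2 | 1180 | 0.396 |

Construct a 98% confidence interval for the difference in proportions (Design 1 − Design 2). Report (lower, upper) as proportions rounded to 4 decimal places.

Each SE is √(p̂(1−p̂)/n): √(0.7730·0.2270/257) = 0.02613 and √(0.3960·0.6040/1180) = 0.01424.
SE(p̂₁ − p̂₂) = √(SE₁² + SE₂²) = √(0.0006827769 + 0.0002027776) = 0.02976, since the two samples are independent.
At 98% confidence z* = 2.326; margin = 2.326 × 0.02976 = 0.06922.
The difference is 0.7730 − 0.3960 = 0.3770, so the interval is 0.3770 ± 0.06922 = (0.3078, 0.4462).

(0.3078, 0.4462)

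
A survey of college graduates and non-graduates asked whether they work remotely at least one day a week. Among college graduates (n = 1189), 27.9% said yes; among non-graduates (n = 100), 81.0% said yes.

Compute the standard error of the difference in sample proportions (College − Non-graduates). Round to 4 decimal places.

0.0413

The two standard errors are √(0.2790×0.7210/1189) = 0.01301 and √(0.8100×0.1900/100) = 0.03923.
Because the samples are independent, SE_diff = √(0.01301² + 0.03923²) = 0.04133.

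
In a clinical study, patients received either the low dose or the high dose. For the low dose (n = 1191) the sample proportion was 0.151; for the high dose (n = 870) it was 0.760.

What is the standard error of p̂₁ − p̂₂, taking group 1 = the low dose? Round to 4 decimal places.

0.0178

The two standard errors are √(0.1510×0.8490/1191) = 0.01037 and √(0.7600×0.2400/870) = 0.01448.
Because the samples are independent, SE_diff = √(0.01037² + 0.01448²) = 0.01781.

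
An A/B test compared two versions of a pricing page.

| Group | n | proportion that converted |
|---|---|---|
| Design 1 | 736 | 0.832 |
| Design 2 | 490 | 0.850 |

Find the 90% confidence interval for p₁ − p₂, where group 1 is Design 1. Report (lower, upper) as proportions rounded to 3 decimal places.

Each SE is √(p̂(1−p̂)/n): √(0.8320·0.1680/736) = 0.01378 and √(0.8500·0.1500/490) = 0.01613.
SE(p̂₁ − p̂₂) = √(SE₁² + SE₂²) = √(0.0001898884 + 0.0002601769) = 0.02121, since the two samples are independent.
At 90% confidence z* = 1.645; margin = 1.645 × 0.02121 = 0.03489.
The difference is 0.8320 − 0.8500 = -0.0180, so the interval is -0.0180 ± 0.03489 = (-0.053, 0.017).

(-0.053, 0.017)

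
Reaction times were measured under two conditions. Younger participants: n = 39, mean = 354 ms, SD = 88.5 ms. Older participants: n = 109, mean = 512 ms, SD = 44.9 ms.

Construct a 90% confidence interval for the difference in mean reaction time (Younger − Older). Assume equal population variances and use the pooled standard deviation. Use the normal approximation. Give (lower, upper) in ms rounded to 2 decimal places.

s_p = √[((n₁−1)s₁² + (n₂−1)s₂²)/(n₁+n₂−2)] = √[(38·88.5² + 108·44.9²)/146] = 59.4123.
SE = 59.4123·√(1/39 + 1/109) = 11.0857.
With z* = 1.645, margin = 1.645 × 11.0857 = 18.2360.
x̄₁ − x̄₂ = 354 − 512 = -158.0000; interval -158.0000 ± 18.2360 = (-176.24, -139.76).

(-176.24, -139.76)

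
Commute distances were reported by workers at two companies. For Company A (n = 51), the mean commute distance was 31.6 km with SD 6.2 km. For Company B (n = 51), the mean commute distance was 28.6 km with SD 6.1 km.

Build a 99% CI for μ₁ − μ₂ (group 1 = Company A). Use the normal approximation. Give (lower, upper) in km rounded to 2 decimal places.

SE₁ = s₁/√n₁ = 6.2/√51 = 0.8682; SE₂ = 6.1/√51 = 0.8542.
Independent samples, unequal variances: SE_diff = √(SE₁² + SE₂²) = √(0.75377124 + 0.72965764) = 1.2180.
z* = 2.576, so margin of error = 2.576 × 1.2180 = 3.1376.
Difference in means = 31.6 − 28.6 = 3.0000.
3.0000 ± 3.1376 → (-0.14, 6.14).

(-0.14, 6.14)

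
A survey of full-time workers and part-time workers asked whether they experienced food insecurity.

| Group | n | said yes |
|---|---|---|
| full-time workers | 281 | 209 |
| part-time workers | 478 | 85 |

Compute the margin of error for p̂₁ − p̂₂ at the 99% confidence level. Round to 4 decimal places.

p̂₁ = 209/281 = 0.7438 and p̂₂ = 85/478 = 0.1778.
SE₁ = √(p̂₁(1−p̂₁)/n₁) = √(0.7438·0.2562/281) = 0.02604; SE₂ = √(0.1778·0.8222/478) = 0.01749.
Independent samples: SE of the difference = √(SE₁² + SE₂²) = √(0.0006780816 + 0.0003059001) = 0.03137.
z* for 99% confidence is 2.576, so the margin of error is 2.576 × 0.03137 = 0.08081.

0.0808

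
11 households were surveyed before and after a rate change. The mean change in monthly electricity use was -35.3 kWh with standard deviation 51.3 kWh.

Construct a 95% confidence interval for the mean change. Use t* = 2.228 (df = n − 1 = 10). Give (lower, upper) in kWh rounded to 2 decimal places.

This is a matched-pairs design, so SE = s_d/√n = 51.3/√11 = 15.4675.
Margin = 2.228 × 15.4675 = 34.4616; the interval is -35.3 ± 34.4616 = (-69.76, -0.84).

(-69.76, -0.84)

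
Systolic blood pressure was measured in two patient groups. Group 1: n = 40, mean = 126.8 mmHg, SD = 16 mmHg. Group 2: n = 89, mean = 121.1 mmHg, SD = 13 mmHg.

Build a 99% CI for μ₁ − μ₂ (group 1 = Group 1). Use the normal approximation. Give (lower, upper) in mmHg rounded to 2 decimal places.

(-1.72, 13.12)

SE₁ = s₁/√n₁ = 16/√40 = 2.5298; SE₂ = 13/√89 = 1.3780.
Independent samples, unequal variances: SE_diff = √(SE₁² + SE₂²) = √(6.39988804 + 1.898884) = 2.8808.
z* = 2.576, so margin of error = 2.576 × 2.8808 = 7.4209.
Difference in means = 126.8 − 121.1 = 5.7000.
5.7000 ± 7.4209 → (-1.72, 13.12).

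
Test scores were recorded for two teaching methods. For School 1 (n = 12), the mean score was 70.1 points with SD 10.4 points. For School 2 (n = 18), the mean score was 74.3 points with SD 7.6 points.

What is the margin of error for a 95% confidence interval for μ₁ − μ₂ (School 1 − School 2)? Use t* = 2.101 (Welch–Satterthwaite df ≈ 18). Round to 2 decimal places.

7.35

Standard errors of each mean: 10.4/√12 = 3.0022 and 7.6/√18 = 1.7913.
SE(x̄₁ − x̄₂) = √(3.0022² + 1.7913²) = 3.4960 for independent samples with unequal variances.
With t* = 2.101, the margin is 2.101 × 3.4960 = 7.3451.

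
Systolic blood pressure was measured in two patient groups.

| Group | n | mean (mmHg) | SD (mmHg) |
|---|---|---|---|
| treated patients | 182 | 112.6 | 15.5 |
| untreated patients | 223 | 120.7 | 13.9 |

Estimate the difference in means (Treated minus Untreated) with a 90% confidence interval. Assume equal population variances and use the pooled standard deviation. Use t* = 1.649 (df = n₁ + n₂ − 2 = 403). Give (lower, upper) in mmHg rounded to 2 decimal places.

Pooled variance s_p² = [181·15.5² + 222·13.9²] / (182+223−2) = 214.3371, so s_p = 14.6403.
SE_diff = s_p·√(1/n₁ + 1/n₂) = 14.6403·√(1/182 + 1/223) = 1.4625.
t* = 1.649; margin = 1.649 × 1.4625 = 2.4117.
Difference = 112.6 − 120.7 = -8.1000.
-8.1000 ± 2.4117 → (-10.51, -5.69).

(-10.51, -5.69)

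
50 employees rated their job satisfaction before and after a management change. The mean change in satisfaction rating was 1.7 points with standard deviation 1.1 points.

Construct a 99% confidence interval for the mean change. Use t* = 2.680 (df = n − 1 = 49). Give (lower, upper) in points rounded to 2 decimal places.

This is a matched-pairs design, so SE = s_d/√n = 1.1/√50 = 0.1556.
Margin = 2.680 × 0.1556 = 0.4170; the interval is 1.7 ± 0.4170 = (1.28, 2.12).

(1.28, 2.12)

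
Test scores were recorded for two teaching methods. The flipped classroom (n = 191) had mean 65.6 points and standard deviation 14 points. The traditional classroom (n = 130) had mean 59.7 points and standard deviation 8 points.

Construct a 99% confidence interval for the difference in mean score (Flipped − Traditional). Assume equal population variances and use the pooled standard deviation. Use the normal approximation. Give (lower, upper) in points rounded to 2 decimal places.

Pooled variance s_p² = [190·14² + 129·8²] / (191+130−2) = 142.6207, so s_p = 11.9424.
SE_diff = s_p·√(1/n₁ + 1/n₂) = 11.9424·√(1/191 + 1/130) = 1.3579.
z* = 2.576; margin = 2.576 × 1.3579 = 3.4980.
Difference = 65.6 − 59.7 = 5.9000.
5.9000 ± 3.4980 → (2.40, 9.40).

(2.40, 9.40)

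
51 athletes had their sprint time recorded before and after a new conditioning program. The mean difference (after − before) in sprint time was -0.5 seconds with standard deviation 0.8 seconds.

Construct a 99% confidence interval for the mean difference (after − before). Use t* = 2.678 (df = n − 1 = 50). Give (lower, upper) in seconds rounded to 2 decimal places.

Paired design: SE = s_d/√n = 0.8/√51 = 0.1120.
t* = 2.678; margin of error = 2.678 × 0.1120 = 0.2999.
-0.5 ± 0.2999 → (-0.80, -0.20).

(-0.80, -0.20)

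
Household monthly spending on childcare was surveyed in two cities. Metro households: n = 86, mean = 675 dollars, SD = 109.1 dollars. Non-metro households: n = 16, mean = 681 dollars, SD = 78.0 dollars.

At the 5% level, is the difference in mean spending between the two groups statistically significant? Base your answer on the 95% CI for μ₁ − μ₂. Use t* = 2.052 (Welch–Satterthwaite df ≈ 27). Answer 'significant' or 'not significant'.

Per-group SEs: s₁/√n₁ = 109.1/√86 = 11.7646, s₂/√n₂ = 78.0/√16 = 19.5000.
Unpooled SE of the difference: √(138.40581316 + 380.25) = 22.7740.
Margin of error = t* · SE = 2.052 × 22.7740 = 46.7322.
x̄₁ − x̄₂ = 675 − 681 = -6.0000.
CI: -6.0000 ± 46.7322 = (-52.7322, 40.7322).
The interval (-52.7322, 40.7322) contains 0, so the difference is not significant.

not significant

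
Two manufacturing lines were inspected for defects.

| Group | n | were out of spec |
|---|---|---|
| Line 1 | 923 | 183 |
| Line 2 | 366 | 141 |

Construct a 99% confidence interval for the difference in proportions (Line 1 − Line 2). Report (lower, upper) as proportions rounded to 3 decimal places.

Sample proportions: 183/923 = 0.1983, 141/366 = 0.3852.
Each SE is √(p̂(1−p̂)/n): √(0.1983·0.8017/923) = 0.01312 and √(0.3852·0.6148/366) = 0.02544.
SE(p̂₁ − p̂₂) = √(SE₁² + SE₂²) = √(0.0001721344 + 0.0006471936) = 0.02862, since the two samples are independent.
At 99% confidence z* = 2.576; margin = 2.576 × 0.02862 = 0.07373.
The difference is 0.1983 − 0.3852 = -0.1869, so the interval is -0.1869 ± 0.07373 = (-0.261, -0.113).

(-0.261, -0.113)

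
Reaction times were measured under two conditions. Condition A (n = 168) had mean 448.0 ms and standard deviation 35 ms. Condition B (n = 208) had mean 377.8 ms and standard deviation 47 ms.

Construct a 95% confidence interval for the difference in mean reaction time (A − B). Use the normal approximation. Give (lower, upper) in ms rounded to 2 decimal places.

Standard errors of each mean: 35/√168 = 2.7003 and 47/√208 = 3.2589.
SE(x̄₁ − x̄₂) = √(2.7003² + 3.2589²) = 4.2323 for independent samples with unequal variances.
With z* = 1.960, the margin is 1.960 × 4.2323 = 8.2953.
x̄₁ − x̄₂ = 448.0 − 377.8 = 70.2000; the interval is 70.2000 ± 8.2953 = (61.90, 78.50).

(61.90, 78.50)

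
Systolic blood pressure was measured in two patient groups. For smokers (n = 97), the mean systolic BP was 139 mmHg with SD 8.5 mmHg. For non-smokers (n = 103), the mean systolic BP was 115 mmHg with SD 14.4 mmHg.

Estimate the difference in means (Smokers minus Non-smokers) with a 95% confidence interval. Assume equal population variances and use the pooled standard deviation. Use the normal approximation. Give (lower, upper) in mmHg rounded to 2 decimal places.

(20.70, 27.30)

Pooled variance s_p² = [96·8.5² + 102·14.4²] / (97+103−2) = 141.8521, so s_p = 11.9102.
SE_diff = s_p·√(1/n₁ + 1/n₂) = 11.9102·√(1/97 + 1/103) = 1.6851.
z* = 1.960; margin = 1.960 × 1.6851 = 3.3028.
Difference = 139 − 115 = 24.0000.
24.0000 ± 3.3028 → (20.70, 27.30).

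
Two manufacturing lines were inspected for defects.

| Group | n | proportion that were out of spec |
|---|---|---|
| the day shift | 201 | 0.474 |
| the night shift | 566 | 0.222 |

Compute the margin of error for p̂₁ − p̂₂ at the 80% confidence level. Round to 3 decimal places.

0.050

The two standard errors are √(0.4740×0.5260/201) = 0.03522 and √(0.2220×0.7780/566) = 0.01747.
Because the samples are independent, SE_diff = √(0.03522² + 0.01747²) = 0.03931.
Using z* = 1.282 for 80%, ME = 1.282 × 0.03931 = 0.05040.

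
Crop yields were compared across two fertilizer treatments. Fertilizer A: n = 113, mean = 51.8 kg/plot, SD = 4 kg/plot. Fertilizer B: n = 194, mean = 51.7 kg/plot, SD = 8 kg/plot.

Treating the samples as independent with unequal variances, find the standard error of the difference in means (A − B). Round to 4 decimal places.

0.6867

SE₁ = s₁/√n₁ = 4/√113 = 0.3763; SE₂ = 8/√194 = 0.5744.
Independent samples, unequal variances: SE_diff = √(SE₁² + SE₂²) = √(0.14160169 + 0.32993536) = 0.6867.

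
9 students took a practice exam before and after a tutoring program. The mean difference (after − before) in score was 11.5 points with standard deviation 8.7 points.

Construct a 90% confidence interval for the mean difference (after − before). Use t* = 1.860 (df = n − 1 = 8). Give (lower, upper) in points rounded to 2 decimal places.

(6.11, 16.89)

This is a matched-pairs design, so SE = s_d/√n = 8.7/√9 = 2.9000.
Margin = 1.860 × 2.9000 = 5.3940; the interval is 11.5 ± 5.3940 = (6.11, 16.89).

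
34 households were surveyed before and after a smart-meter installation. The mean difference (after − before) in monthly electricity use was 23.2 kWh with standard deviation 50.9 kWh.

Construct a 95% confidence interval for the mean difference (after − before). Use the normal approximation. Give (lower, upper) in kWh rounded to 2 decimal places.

(6.09, 40.31)

This is a matched-pairs design, so SE = s_d/√n = 50.9/√34 = 8.7293.
Margin = 1.960 × 8.7293 = 17.1094; the interval is 23.2 ± 17.1094 = (6.09, 40.31).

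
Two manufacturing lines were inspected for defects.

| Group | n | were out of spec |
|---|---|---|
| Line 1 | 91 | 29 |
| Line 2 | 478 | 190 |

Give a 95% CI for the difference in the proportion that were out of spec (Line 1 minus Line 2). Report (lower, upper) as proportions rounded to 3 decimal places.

p̂₁ = 29/91 = 0.3187 and p̂₂ = 190/478 = 0.3975.
SE₁ = √(p̂₁(1−p̂₁)/n₁) = √(0.3187·0.6813/91) = 0.04885; SE₂ = √(0.3975·0.6025/478) = 0.02238.
Independent samples: SE of the difference = √(SE₁² + SE₂²) = √(0.0023863225 + 0.0005008644) = 0.05373.
z* for 95% confidence is 1.960, so the margin of error is 1.960 × 0.05373 = 0.10531.
Point estimate p̂₁ − p̂₂ = 0.3187 − 0.3975 = -0.0788.
-0.0788 ± 0.10531 → (-0.184, 0.027).

(-0.184, 0.027)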